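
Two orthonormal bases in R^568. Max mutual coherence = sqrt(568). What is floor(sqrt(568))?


23^2 = 529 <= 568 < 576 = 24^2, so 23 <= sqrt(568) < 24.
floor(sqrt(568)) = 23.

23


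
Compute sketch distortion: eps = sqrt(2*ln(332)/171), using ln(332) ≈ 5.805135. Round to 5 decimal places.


ln(332) ≈ 5.805135.
2*ln(N)/m ≈ 2*5.805135/171 ≈ 0.06789632.
eps = sqrt(0.06789632) ≈ 0.2605692 ≈ 0.26057.

0.26057


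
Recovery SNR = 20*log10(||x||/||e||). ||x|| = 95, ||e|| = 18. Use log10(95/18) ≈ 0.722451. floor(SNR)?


||x||/||e|| = 95/18.
log10(95/18) ≈ 0.722451.
20*log10(||x||/||e||) ≈ 20*0.722451 = 14.44902.
floor(14.44902) = 14.

14


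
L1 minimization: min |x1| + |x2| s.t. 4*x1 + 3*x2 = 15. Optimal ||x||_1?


Axis intercepts:
  x1 = 15/4, x2 = 0: L1 = 15/4
  x1 = 0, x2 = 5: L1 = 5
x* = (15/4, 0)
||x*||_1 = 15/4.

15/4


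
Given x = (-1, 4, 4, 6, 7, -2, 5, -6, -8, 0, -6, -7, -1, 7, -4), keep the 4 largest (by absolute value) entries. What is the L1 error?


Sorted |x_i| descending: [8, 7, 7, 7, 6, 6, 6, 5, 4, 4, 4, 2, 1, 1, 0]
Keep top 4: [8, 7, 7, 7]
Tail entries: [6, 6, 6, 5, 4, 4, 4, 2, 1, 1, 0]
L1 error = sum of tail = 39.

39


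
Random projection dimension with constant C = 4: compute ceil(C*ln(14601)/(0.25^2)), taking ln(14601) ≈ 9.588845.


ln(14601) ≈ 9.588845.
eps^2 = 0.25^2 = 0.0625.
C*ln(N)/eps^2 ≈ 4*9.588845/0.0625 ≈ 613.6861.
m = ceil(613.6861) = 614.

614


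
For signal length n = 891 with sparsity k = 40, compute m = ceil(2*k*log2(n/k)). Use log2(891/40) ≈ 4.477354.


log2(n/k) = log2(891/40) ≈ 4.477354.
2*k*log2(n/k) ≈ 2*40*4.477354 = 358.18832.
m = ceil(358.18832) = 359.

359


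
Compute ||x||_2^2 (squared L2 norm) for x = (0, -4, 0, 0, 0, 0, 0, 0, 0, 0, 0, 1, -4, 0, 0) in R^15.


Non-zero entries: [(1, -4), (11, 1), (12, -4)]
Squares: [16, 1, 16]
||x||_2^2 = sum = 33.

33


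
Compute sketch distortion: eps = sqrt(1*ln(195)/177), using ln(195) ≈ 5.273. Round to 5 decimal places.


ln(195) ≈ 5.273.
1*ln(N)/m ≈ 1*5.273/177 ≈ 0.02979096.
eps = sqrt(0.02979096) ≈ 0.1726006 ≈ 0.17260.

0.17260


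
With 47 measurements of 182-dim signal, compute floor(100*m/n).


100*m/n = 100*47/182 ≈ 25.8242.
floor = 25.

25


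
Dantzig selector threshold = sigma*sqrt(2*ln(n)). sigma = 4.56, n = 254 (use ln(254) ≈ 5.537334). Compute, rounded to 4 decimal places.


ln(254) ≈ 5.537334.
2*ln(n) ≈ 11.074668.
sqrt(2*ln(n)) ≈ sqrt(11.074668) ≈ 3.327862.
threshold ≈ 4.56*3.327862 = 15.17505072 ≈ 15.1751.

15.1751


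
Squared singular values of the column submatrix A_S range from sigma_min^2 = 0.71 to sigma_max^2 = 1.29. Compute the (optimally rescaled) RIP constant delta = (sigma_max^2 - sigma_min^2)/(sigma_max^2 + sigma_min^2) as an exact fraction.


lambda_max - lambda_min = 1.29 - 0.71 = 0.58.
lambda_max + lambda_min = 1.29 + 0.71 = 2.00.
delta = 0.58/2.00 = 58/200 = 29/100.

29/100


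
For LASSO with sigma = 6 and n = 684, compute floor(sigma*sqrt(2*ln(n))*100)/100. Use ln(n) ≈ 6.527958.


ln(684) ≈ 6.527958.
2*ln(n) ≈ 13.055916.
sqrt(2*ln(n)) ≈ sqrt(13.055916) ≈ 3.613297.
lambda ≈ 6*3.613297 = 21.679782.
floor(lambda*100)/100 = 21.67.

21.67


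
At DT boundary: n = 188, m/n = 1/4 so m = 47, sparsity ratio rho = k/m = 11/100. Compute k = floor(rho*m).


m = 1/4*188 = 47.
rho = 11/100.
rho*m = 11/100*47 = 5.17.
k = floor(5.17) = 5.

5


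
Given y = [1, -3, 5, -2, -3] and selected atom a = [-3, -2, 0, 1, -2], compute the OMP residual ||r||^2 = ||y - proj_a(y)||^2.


a^T a = 18.
a^T y = 7.
coeff = 7/18 = 7/18.
||r||^2 = 815/18.

815/18


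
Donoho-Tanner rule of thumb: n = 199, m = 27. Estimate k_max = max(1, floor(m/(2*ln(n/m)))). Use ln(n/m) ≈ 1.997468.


n/m = 199/27.
ln(n/m) ≈ 1.997468.
2*ln(n/m) ≈ 3.994936.
m/(2*ln(n/m)) ≈ 27/3.994936 ≈ 6.7586.
floor = 6.
k_max = max(1, 6) = 6.

6


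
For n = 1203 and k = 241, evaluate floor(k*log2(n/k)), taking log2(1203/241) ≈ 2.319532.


log2(n/k) = log2(1203/241) ≈ 2.319532.
k*log2(n/k) ≈ 241*2.319532 = 559.007212.
floor(559.007212) = 559.

559


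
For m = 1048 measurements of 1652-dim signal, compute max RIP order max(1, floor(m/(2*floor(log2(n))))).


floor(log2(1652)) = 10.
2*10 = 20.
m/(2*floor(log2(n))) = 1048/20 ≈ 52.4.
floor = 52.
k = max(1, 52) = 52.

52


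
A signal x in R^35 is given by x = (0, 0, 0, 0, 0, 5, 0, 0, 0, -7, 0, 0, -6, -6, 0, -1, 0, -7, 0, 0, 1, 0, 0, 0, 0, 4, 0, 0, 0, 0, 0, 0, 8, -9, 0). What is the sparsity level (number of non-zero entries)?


Non-zero positions: [5, 9, 12, 13, 15, 17, 20, 25, 32, 33].
Sparsity = 10.

10


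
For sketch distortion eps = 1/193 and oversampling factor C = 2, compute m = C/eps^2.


1/eps = 193.
(1/eps)^2 = 37249.
m = 2*37249 = 74498.

74498


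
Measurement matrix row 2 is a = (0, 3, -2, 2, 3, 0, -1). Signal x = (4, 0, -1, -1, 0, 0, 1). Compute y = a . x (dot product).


Non-zero terms: ['0*4', '-2*-1', '2*-1', '-1*1']
Products: [0, 2, -2, -1]
y = sum = -1.

-1


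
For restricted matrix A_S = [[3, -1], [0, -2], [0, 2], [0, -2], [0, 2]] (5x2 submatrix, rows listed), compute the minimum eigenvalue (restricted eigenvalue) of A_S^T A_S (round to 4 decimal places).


A_S^T A_S = [[9, -3], [-3, 17]].
trace = 26.
det = 144.
disc = trace^2 - 4*det = 676 - 4*144 = 100.
sqrt(100) = 10.
lam_min = (26 - 10)/2 = 8 = 8.0000.

8.0000


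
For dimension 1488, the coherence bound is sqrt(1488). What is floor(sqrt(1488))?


38^2 = 1444 <= 1488 < 1521 = 39^2, so 38 <= sqrt(1488) < 39.
floor(sqrt(1488)) = 38.

38


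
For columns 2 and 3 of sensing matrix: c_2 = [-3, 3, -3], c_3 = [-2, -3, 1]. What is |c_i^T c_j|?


Inner product: -3*-2 + 3*-3 + -3*1
Products: [6, -9, -3]
Sum = -6.
|dot| = 6.

6


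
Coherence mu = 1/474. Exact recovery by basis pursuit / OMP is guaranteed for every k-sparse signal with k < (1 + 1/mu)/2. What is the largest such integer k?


1/mu = 474.
1 + 1/mu = 475.
(1 + 1/mu)/2 = 237.5 is not an integer, so k_max = floor(237.5) = 237.

237


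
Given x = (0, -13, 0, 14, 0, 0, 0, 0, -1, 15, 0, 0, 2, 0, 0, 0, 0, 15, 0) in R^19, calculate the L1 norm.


Non-zero entries: [(1, -13), (3, 14), (8, -1), (9, 15), (12, 2), (17, 15)]
Absolute values: [13, 14, 1, 15, 2, 15]
||x||_1 = sum = 60.

60


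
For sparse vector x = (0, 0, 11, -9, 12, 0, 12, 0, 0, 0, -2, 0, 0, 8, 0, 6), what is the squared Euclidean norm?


Non-zero entries: [(2, 11), (3, -9), (4, 12), (6, 12), (10, -2), (13, 8), (15, 6)]
Squares: [121, 81, 144, 144, 4, 64, 36]
||x||_2^2 = sum = 594.

594


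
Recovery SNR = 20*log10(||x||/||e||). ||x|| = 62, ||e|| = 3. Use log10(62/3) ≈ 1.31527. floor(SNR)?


||x||/||e|| = 62/3.
log10(62/3) ≈ 1.31527.
20*log10(||x||/||e||) ≈ 20*1.31527 = 26.3054.
floor(26.3054) = 26.

26


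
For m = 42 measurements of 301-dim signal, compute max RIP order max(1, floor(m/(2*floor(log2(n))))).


floor(log2(301)) = 8.
2*8 = 16.
m/(2*floor(log2(n))) = 42/16 ≈ 2.625.
floor = 2.
k = max(1, 2) = 2.

2


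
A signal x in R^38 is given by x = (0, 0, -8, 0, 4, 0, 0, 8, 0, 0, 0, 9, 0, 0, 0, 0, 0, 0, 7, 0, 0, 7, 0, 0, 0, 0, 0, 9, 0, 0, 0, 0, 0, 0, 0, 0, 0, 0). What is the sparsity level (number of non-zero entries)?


Non-zero positions: [2, 4, 7, 11, 18, 21, 27].
Sparsity = 7.

7


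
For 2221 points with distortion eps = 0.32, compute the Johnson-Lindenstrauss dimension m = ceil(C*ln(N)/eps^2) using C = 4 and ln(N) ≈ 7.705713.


ln(2221) ≈ 7.705713.
eps^2 = 0.32^2 = 0.1024.
C*ln(N)/eps^2 ≈ 4*7.705713/0.1024 ≈ 301.0044.
m = ceil(301.0044) = 302.

302


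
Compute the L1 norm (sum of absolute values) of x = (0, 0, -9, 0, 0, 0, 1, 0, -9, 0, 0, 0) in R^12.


Non-zero entries: [(2, -9), (6, 1), (8, -9)]
Absolute values: [9, 1, 9]
||x||_1 = sum = 19.

19


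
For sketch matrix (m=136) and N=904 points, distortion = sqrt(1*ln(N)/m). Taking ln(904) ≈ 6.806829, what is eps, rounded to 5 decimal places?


ln(904) ≈ 6.806829.
1*ln(N)/m ≈ 1*6.806829/136 ≈ 0.05005021.
eps = sqrt(0.05005021) ≈ 0.223719 ≈ 0.22372.

0.22372


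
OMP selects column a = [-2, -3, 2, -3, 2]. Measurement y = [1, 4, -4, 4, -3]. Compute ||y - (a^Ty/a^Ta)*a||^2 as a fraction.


a^T a = 30.
a^T y = -40.
coeff = -40/30 = -4/3.
||r||^2 = 14/3.

14/3


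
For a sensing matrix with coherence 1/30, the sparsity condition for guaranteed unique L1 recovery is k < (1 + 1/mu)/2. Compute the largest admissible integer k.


1/mu = 30.
1 + 1/mu = 31.
(1 + 1/mu)/2 = 15.5 is not an integer, so k_max = floor(15.5) = 15.

15


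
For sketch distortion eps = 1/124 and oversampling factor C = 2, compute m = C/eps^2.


1/eps = 124.
(1/eps)^2 = 15376.
m = 2*15376 = 30752.

30752


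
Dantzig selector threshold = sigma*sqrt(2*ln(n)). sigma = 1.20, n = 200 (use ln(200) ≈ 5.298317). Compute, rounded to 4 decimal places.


ln(200) ≈ 5.298317.
2*ln(n) ≈ 10.596634.
sqrt(2*ln(n)) ≈ sqrt(10.596634) ≈ 3.255247.
threshold ≈ 1.20*3.255247 = 3.9062964 ≈ 3.9063.

3.9063


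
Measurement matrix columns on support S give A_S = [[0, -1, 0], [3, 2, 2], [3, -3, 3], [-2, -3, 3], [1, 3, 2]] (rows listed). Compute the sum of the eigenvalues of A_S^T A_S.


Sum of eigenvalues of A_S^T A_S = trace(A_S^T A_S) = sum of squared column norms of A_S.
A_S^T A_S diagonal: [23, 32, 26].
trace = 23 + 32 + 26 = 81.

81


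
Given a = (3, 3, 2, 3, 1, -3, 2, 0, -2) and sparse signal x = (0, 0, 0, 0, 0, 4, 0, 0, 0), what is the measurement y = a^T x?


Non-zero terms: ['-3*4']
Products: [-12]
y = sum = -12.

-12


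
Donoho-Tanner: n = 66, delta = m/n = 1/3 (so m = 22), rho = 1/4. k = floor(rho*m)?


m = 1/3*66 = 22.
rho = 1/4.
rho*m = 1/4*22 = 5.5.
k = floor(5.5) = 5.

5


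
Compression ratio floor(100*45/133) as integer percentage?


100*m/n = 100*45/133 ≈ 33.8346.
floor = 33.

33


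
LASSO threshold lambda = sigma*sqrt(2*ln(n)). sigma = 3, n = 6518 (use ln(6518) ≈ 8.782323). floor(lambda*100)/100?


ln(6518) ≈ 8.782323.
2*ln(n) ≈ 17.564646.
sqrt(2*ln(n)) ≈ sqrt(17.564646) ≈ 4.19102.
lambda ≈ 3*4.19102 = 12.57306.
floor(lambda*100)/100 = 12.57.

12.57


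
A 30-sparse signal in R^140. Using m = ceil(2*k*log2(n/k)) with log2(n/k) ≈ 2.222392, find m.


log2(n/k) = log2(140/30) ≈ 2.222392.
2*k*log2(n/k) ≈ 2*30*2.222392 = 133.34352.
m = ceil(133.34352) = 134.

134


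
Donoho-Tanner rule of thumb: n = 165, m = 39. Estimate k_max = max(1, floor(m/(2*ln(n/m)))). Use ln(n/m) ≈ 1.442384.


n/m = 165/39 = 55/13.
ln(n/m) ≈ 1.442384.
2*ln(n/m) ≈ 2.884768.
m/(2*ln(n/m)) ≈ 39/2.884768 ≈ 13.5193.
floor = 13.
k_max = max(1, 13) = 13.

13


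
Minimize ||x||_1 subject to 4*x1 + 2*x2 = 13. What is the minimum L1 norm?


Axis intercepts:
  x1 = 13/4, x2 = 0: L1 = 13/4
  x1 = 0, x2 = 13/2: L1 = 13/2
x* = (13/4, 0)
||x*||_1 = 13/4.

13/4


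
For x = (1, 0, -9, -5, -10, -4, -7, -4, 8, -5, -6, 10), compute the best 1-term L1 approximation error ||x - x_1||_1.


Sorted |x_i| descending: [10, 10, 9, 8, 7, 6, 5, 5, 4, 4, 1, 0]
Keep top 1: [10]
Tail entries: [10, 9, 8, 7, 6, 5, 5, 4, 4, 1, 0]
L1 error = sum of tail = 59.

59


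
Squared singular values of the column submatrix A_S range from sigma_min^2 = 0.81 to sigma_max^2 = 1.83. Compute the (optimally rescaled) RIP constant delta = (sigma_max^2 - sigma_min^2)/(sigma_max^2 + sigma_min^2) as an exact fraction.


lambda_max - lambda_min = 1.83 - 0.81 = 1.02.
lambda_max + lambda_min = 1.83 + 0.81 = 2.64.
delta = 1.02/2.64 = 102/264 = 17/44.

17/44


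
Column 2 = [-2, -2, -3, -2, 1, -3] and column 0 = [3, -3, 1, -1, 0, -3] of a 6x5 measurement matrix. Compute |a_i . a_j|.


Inner product: -2*3 + -2*-3 + -3*1 + -2*-1 + 1*0 + -3*-3
Products: [-6, 6, -3, 2, 0, 9]
Sum = 8.
|dot| = 8.

8


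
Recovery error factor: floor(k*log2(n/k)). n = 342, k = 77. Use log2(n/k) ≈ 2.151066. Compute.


log2(n/k) = log2(342/77) ≈ 2.151066.
k*log2(n/k) ≈ 77*2.151066 = 165.632082.
floor(165.632082) = 165.

165


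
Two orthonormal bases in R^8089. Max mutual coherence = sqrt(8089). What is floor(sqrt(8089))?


89^2 = 7921 <= 8089 < 8100 = 90^2, so 89 <= sqrt(8089) < 90.
floor(sqrt(8089)) = 89.

89


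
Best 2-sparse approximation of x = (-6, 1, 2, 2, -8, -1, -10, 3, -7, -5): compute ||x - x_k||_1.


Sorted |x_i| descending: [10, 8, 7, 6, 5, 3, 2, 2, 1, 1]
Keep top 2: [10, 8]
Tail entries: [7, 6, 5, 3, 2, 2, 1, 1]
L1 error = sum of tail = 27.

27


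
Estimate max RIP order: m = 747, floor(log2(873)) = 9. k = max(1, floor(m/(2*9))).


floor(log2(873)) = 9.
2*9 = 18.
m/(2*floor(log2(n))) = 747/18 ≈ 41.5.
floor = 41.
k = max(1, 41) = 41.

41


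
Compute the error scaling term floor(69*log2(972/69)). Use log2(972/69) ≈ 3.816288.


log2(n/k) = log2(972/69) ≈ 3.816288.
k*log2(n/k) ≈ 69*3.816288 = 263.323872.
floor(263.323872) = 263.

263


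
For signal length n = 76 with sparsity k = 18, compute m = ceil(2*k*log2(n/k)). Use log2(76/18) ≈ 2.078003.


log2(n/k) = log2(76/18) ≈ 2.078003.
2*k*log2(n/k) ≈ 2*18*2.078003 = 74.808108.
m = ceil(74.808108) = 75.

75


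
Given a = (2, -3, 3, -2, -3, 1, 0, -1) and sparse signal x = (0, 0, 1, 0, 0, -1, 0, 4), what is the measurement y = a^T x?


Non-zero terms: ['3*1', '1*-1', '-1*4']
Products: [3, -1, -4]
y = sum = -2.

-2


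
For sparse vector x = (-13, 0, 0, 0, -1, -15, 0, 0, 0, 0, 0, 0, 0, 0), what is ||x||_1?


Non-zero entries: [(0, -13), (4, -1), (5, -15)]
Absolute values: [13, 1, 15]
||x||_1 = sum = 29.

29


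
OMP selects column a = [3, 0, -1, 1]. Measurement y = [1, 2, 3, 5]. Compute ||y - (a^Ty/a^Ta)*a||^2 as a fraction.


a^T a = 11.
a^T y = 5.
coeff = 5/11 = 5/11.
||r||^2 = 404/11.

404/11


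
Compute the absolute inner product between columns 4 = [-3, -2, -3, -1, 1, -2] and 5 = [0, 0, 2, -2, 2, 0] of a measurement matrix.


Inner product: -3*0 + -2*0 + -3*2 + -1*-2 + 1*2 + -2*0
Products: [0, 0, -6, 2, 2, 0]
Sum = -2.
|dot| = 2.

2


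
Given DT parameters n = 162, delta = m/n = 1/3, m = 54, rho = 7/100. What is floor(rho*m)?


m = 1/3*162 = 54.
rho = 7/100.
rho*m = 7/100*54 = 3.78.
k = floor(3.78) = 3.

3


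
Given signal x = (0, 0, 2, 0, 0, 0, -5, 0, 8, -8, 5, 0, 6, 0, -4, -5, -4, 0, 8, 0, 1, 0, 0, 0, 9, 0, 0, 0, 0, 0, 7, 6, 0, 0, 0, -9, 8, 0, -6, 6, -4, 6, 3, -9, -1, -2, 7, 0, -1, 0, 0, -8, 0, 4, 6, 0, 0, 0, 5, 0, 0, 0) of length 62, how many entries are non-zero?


Non-zero positions: [2, 6, 8, 9, 10, 12, 14, 15, 16, 18, 20, 24, 30, 31, 35, 36, 38, 39, 40, 41, 42, 43, 44, 45, 46, 48, 51, 53, 54, 58].
Sparsity = 30.

30


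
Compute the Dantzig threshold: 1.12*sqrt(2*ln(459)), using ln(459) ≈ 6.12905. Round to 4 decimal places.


ln(459) ≈ 6.12905.
2*ln(n) ≈ 12.2581.
sqrt(2*ln(n)) ≈ sqrt(12.2581) ≈ 3.501157.
threshold ≈ 1.12*3.501157 = 3.92129584 ≈ 3.9213.

3.9213


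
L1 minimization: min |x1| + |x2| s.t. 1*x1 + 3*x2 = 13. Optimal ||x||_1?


Axis intercepts:
  x1 = 13, x2 = 0: L1 = 13
  x1 = 0, x2 = 13/3: L1 = 13/3
x* = (0, 13/3)
||x*||_1 = 13/3.

13/3


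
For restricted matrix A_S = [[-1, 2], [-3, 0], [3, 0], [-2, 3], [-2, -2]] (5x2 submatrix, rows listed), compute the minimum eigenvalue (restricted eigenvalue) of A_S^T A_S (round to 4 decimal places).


A_S^T A_S = [[27, -4], [-4, 17]].
trace = 44.
det = 443.
disc = trace^2 - 4*det = 1936 - 4*443 = 164.
sqrt(164) ≈ 12.806248.
lam_min = (44 - sqrt(164))/2 ≈ (44 - 12.806248)/2 = 15.596876 ≈ 15.5969.

15.5969


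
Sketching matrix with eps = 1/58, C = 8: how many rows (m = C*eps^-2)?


1/eps = 58.
(1/eps)^2 = 3364.
m = 8*3364 = 26912.

26912


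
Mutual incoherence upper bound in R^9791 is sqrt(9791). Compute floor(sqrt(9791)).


98^2 = 9604 <= 9791 < 9801 = 99^2, so 98 <= sqrt(9791) < 99.
floor(sqrt(9791)) = 98.

98


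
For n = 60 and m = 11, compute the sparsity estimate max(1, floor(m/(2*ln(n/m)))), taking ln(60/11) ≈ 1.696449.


n/m = 60/11.
ln(n/m) ≈ 1.696449.
2*ln(n/m) ≈ 3.392898.
m/(2*ln(n/m)) ≈ 11/3.392898 ≈ 3.2421.
floor = 3.
k_max = max(1, 3) = 3.

3


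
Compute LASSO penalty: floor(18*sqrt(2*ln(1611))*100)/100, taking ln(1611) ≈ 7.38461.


ln(1611) ≈ 7.38461.
2*ln(n) ≈ 14.76922.
sqrt(2*ln(n)) ≈ sqrt(14.76922) ≈ 3.843074.
lambda ≈ 18*3.843074 = 69.175332.
floor(lambda*100)/100 = 69.17.

69.17


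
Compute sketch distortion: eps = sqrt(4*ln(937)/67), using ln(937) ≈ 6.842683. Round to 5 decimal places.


ln(937) ≈ 6.842683.
4*ln(N)/m ≈ 4*6.842683/67 ≈ 0.40851839.
eps = sqrt(0.40851839) ≈ 0.6391544 ≈ 0.63915.

0.63915


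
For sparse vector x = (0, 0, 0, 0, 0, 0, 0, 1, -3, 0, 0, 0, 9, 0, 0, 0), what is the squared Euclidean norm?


Non-zero entries: [(7, 1), (8, -3), (12, 9)]
Squares: [1, 9, 81]
||x||_2^2 = sum = 91.

91


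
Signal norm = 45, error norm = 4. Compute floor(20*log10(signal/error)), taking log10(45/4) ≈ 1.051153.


||x||/||e|| = 45/4.
log10(45/4) ≈ 1.051153.
20*log10(||x||/||e||) ≈ 20*1.051153 = 21.02306.
floor(21.02306) = 21.

21


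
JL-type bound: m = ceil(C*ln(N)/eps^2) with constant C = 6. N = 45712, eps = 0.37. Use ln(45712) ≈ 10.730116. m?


ln(45712) ≈ 10.730116.
eps^2 = 0.37^2 = 0.1369.
C*ln(N)/eps^2 ≈ 6*10.730116/0.1369 ≈ 470.2754.
m = ceil(470.2754) = 471.

471


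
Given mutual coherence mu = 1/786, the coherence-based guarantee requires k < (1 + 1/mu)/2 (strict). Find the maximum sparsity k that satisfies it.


1/mu = 786.
1 + 1/mu = 787.
(1 + 1/mu)/2 = 393.5 is not an integer, so k_max = floor(393.5) = 393.

393


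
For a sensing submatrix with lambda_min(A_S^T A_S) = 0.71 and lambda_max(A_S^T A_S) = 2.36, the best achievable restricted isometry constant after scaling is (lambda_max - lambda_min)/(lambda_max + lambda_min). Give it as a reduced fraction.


lambda_max - lambda_min = 2.36 - 0.71 = 1.65.
lambda_max + lambda_min = 2.36 + 0.71 = 3.07.
delta = 1.65/3.07 = 165/307.

165/307


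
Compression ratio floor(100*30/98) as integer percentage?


100*m/n = 100*30/98 ≈ 30.6122.
floor = 30.

30


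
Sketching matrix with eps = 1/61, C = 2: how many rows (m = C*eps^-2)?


1/eps = 61.
(1/eps)^2 = 3721.
m = 2*3721 = 7442.

7442


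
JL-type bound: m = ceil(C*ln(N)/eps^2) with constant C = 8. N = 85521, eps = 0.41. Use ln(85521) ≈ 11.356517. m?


ln(85521) ≈ 11.356517.
eps^2 = 0.41^2 = 0.1681.
C*ln(N)/eps^2 ≈ 8*11.356517/0.1681 ≈ 540.4648.
m = ceil(540.4648) = 541.

541


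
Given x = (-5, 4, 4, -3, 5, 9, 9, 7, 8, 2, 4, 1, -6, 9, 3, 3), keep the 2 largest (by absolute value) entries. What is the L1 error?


Sorted |x_i| descending: [9, 9, 9, 8, 7, 6, 5, 5, 4, 4, 4, 3, 3, 3, 2, 1]
Keep top 2: [9, 9]
Tail entries: [9, 8, 7, 6, 5, 5, 4, 4, 4, 3, 3, 3, 2, 1]
L1 error = sum of tail = 64.

64


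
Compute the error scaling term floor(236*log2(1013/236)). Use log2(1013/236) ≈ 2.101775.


log2(n/k) = log2(1013/236) ≈ 2.101775.
k*log2(n/k) ≈ 236*2.101775 = 496.0189.
floor(496.0189) = 496.

496


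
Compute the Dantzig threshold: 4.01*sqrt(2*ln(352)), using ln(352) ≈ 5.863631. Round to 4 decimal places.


ln(352) ≈ 5.863631.
2*ln(n) ≈ 11.727262.
sqrt(2*ln(n)) ≈ sqrt(11.727262) ≈ 3.424509.
threshold ≈ 4.01*3.424509 = 13.73228109 ≈ 13.7323.

13.7323


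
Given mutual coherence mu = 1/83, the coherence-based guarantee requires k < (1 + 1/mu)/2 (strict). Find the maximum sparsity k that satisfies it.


1/mu = 83.
1 + 1/mu = 84.
(1 + 1/mu)/2 = 42 is an integer and the inequality is strict, so k_max = 42 - 1 = 41.

41


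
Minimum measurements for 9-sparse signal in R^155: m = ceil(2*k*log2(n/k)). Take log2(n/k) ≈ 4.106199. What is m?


log2(n/k) = log2(155/9) ≈ 4.106199.
2*k*log2(n/k) ≈ 2*9*4.106199 = 73.911582.
m = ceil(73.911582) = 74.

74


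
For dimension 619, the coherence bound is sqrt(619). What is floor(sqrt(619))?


24^2 = 576 <= 619 < 625 = 25^2, so 24 <= sqrt(619) < 25.
floor(sqrt(619)) = 24.

24


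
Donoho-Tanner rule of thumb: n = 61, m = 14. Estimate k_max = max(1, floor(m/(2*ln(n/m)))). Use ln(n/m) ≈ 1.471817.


n/m = 61/14.
ln(n/m) ≈ 1.471817.
2*ln(n/m) ≈ 2.943634.
m/(2*ln(n/m)) ≈ 14/2.943634 ≈ 4.756.
floor = 4.
k_max = max(1, 4) = 4.

4


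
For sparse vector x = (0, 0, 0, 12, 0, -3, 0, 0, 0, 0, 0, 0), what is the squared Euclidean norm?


Non-zero entries: [(3, 12), (5, -3)]
Squares: [144, 9]
||x||_2^2 = sum = 153.

153


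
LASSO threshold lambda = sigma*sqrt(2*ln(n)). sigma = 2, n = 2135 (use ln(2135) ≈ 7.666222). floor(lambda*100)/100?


ln(2135) ≈ 7.666222.
2*ln(n) ≈ 15.332444.
sqrt(2*ln(n)) ≈ sqrt(15.332444) ≈ 3.915666.
lambda ≈ 2*3.915666 = 7.831332.
floor(lambda*100)/100 = 7.83.

7.83


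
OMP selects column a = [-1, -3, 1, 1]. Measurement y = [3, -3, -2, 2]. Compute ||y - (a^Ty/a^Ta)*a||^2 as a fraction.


a^T a = 12.
a^T y = 6.
coeff = 6/12 = 1/2.
||r||^2 = 23.

23


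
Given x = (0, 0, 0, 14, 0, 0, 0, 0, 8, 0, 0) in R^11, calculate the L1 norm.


Non-zero entries: [(3, 14), (8, 8)]
Absolute values: [14, 8]
||x||_1 = sum = 22.

22


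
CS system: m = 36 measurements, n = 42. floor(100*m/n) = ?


100*m/n = 100*36/42 ≈ 85.7143.
floor = 85.

85


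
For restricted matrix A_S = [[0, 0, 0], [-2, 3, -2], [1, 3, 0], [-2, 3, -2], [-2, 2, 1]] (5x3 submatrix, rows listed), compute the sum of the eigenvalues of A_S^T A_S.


Sum of eigenvalues of A_S^T A_S = trace(A_S^T A_S) = sum of squared column norms of A_S.
A_S^T A_S diagonal: [13, 31, 9].
trace = 13 + 31 + 9 = 53.

53


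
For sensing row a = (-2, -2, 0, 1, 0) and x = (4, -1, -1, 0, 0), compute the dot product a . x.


Non-zero terms: ['-2*4', '-2*-1', '0*-1']
Products: [-8, 2, 0]
y = sum = -6.

-6


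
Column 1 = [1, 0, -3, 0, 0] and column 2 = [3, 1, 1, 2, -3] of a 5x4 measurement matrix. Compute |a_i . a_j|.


Inner product: 1*3 + 0*1 + -3*1 + 0*2 + 0*-3
Products: [3, 0, -3, 0, 0]
Sum = 0.
|dot| = 0.

0


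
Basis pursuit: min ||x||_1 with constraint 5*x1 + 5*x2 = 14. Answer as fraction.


Axis intercepts:
  x1 = 14/5, x2 = 0: L1 = 14/5
  x1 = 0, x2 = 14/5: L1 = 14/5
x* = (14/5, 0)
||x*||_1 = 14/5.

14/5


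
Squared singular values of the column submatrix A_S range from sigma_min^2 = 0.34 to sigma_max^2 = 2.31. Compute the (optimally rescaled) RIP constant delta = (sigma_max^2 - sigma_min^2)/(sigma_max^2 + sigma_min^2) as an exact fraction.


lambda_max - lambda_min = 2.31 - 0.34 = 1.97.
lambda_max + lambda_min = 2.31 + 0.34 = 2.65.
delta = 1.97/2.65 = 197/265.

197/265


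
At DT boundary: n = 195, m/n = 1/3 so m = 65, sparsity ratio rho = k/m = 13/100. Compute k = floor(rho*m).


m = 1/3*195 = 65.
rho = 13/100.
rho*m = 13/100*65 = 8.45.
k = floor(8.45) = 8.

8


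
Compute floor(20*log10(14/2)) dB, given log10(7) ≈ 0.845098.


||x||/||e|| = 14/2 = 7.
log10(7) ≈ 0.845098.
20*log10(||x||/||e||) ≈ 20*0.845098 = 16.90196.
floor(16.90196) = 16.

16


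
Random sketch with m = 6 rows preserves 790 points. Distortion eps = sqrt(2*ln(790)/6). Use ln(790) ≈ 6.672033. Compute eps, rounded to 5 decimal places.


ln(790) ≈ 6.672033.
2*ln(N)/m ≈ 2*6.672033/6 ≈ 2.224011.
eps = sqrt(2.224011) ≈ 1.4913118 ≈ 1.49131.

1.49131


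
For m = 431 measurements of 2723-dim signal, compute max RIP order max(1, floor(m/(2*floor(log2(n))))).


floor(log2(2723)) = 11.
2*11 = 22.
m/(2*floor(log2(n))) = 431/22 ≈ 19.5909.
floor = 19.
k = max(1, 19) = 19.

19


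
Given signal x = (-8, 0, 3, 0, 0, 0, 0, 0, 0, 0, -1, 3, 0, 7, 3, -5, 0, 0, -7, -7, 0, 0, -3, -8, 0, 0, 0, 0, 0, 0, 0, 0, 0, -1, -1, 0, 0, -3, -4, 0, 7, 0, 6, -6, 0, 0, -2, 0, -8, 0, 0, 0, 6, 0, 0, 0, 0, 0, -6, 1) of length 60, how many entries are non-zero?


Non-zero positions: [0, 2, 10, 11, 13, 14, 15, 18, 19, 22, 23, 33, 34, 37, 38, 40, 42, 43, 46, 48, 52, 58, 59].
Sparsity = 23.

23


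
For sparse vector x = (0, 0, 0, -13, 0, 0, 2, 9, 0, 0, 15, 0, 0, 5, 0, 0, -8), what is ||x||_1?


Non-zero entries: [(3, -13), (6, 2), (7, 9), (10, 15), (13, 5), (16, -8)]
Absolute values: [13, 2, 9, 15, 5, 8]
||x||_1 = sum = 52.

52


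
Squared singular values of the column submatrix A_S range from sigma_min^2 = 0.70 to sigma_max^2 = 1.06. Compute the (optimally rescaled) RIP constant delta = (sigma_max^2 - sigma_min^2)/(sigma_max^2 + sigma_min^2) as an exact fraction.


lambda_max - lambda_min = 1.06 - 0.70 = 0.36.
lambda_max + lambda_min = 1.06 + 0.70 = 1.76.
delta = 0.36/1.76 = 36/176 = 9/44.

9/44


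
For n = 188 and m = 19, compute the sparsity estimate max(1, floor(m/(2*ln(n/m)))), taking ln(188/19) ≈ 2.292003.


n/m = 188/19.
ln(n/m) ≈ 2.292003.
2*ln(n/m) ≈ 4.584006.
m/(2*ln(n/m)) ≈ 19/4.584006 ≈ 4.1448.
floor = 4.
k_max = max(1, 4) = 4.

4


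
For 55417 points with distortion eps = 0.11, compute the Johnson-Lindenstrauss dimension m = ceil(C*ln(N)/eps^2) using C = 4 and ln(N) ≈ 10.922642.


ln(55417) ≈ 10.922642.
eps^2 = 0.11^2 = 0.0121.
C*ln(N)/eps^2 ≈ 4*10.922642/0.0121 ≈ 3610.7907.
m = ceil(3610.7907) = 3611.

3611


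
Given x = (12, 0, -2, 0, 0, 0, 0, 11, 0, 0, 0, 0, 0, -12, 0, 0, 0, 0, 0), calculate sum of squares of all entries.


Non-zero entries: [(0, 12), (2, -2), (7, 11), (13, -12)]
Squares: [144, 4, 121, 144]
||x||_2^2 = sum = 413.

413


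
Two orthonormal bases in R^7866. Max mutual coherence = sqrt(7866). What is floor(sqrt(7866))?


88^2 = 7744 <= 7866 < 7921 = 89^2, so 88 <= sqrt(7866) < 89.
floor(sqrt(7866)) = 88.

88


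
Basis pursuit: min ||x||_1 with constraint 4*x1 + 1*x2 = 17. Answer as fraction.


Axis intercepts:
  x1 = 17/4, x2 = 0: L1 = 17/4
  x1 = 0, x2 = 17: L1 = 17
x* = (17/4, 0)
||x*||_1 = 17/4.

17/4


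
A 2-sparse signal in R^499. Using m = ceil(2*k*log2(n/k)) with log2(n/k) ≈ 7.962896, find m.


log2(n/k) = log2(499/2) ≈ 7.962896.
2*k*log2(n/k) ≈ 2*2*7.962896 = 31.851584.
m = ceil(31.851584) = 32.

32


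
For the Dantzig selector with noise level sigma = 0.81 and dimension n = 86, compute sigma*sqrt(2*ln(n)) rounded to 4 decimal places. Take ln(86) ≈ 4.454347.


ln(86) ≈ 4.454347.
2*ln(n) ≈ 8.908694.
sqrt(2*ln(n)) ≈ sqrt(8.908694) ≈ 2.984744.
threshold ≈ 0.81*2.984744 = 2.41764264 ≈ 2.4176.

2.4176


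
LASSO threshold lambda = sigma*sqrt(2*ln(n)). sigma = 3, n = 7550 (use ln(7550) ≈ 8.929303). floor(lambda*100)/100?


ln(7550) ≈ 8.929303.
2*ln(n) ≈ 17.858606.
sqrt(2*ln(n)) ≈ sqrt(17.858606) ≈ 4.225944.
lambda ≈ 3*4.225944 = 12.677832.
floor(lambda*100)/100 = 12.67.

12.67


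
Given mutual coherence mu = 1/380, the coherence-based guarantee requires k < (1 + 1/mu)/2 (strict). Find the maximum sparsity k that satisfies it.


1/mu = 380.
1 + 1/mu = 381.
(1 + 1/mu)/2 = 190.5 is not an integer, so k_max = floor(190.5) = 190.

190


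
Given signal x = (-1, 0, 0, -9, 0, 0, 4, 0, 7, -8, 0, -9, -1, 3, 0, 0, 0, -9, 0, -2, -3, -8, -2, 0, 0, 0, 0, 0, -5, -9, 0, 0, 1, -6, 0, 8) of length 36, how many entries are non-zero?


Non-zero positions: [0, 3, 6, 8, 9, 11, 12, 13, 17, 19, 20, 21, 22, 28, 29, 32, 33, 35].
Sparsity = 18.

18


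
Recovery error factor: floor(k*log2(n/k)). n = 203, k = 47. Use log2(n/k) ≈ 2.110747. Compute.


log2(n/k) = log2(203/47) ≈ 2.110747.
k*log2(n/k) ≈ 47*2.110747 = 99.205109.
floor(99.205109) = 99.

99


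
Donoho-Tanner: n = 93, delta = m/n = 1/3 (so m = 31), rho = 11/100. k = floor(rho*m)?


m = 1/3*93 = 31.
rho = 11/100.
rho*m = 11/100*31 = 3.41.
k = floor(3.41) = 3.

3


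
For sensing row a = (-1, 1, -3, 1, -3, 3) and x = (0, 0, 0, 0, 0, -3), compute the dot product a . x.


Non-zero terms: ['3*-3']
Products: [-9]
y = sum = -9.

-9


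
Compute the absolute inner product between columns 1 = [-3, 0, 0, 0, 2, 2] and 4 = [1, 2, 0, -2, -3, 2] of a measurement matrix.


Inner product: -3*1 + 0*2 + 0*0 + 0*-2 + 2*-3 + 2*2
Products: [-3, 0, 0, 0, -6, 4]
Sum = -5.
|dot| = 5.

5


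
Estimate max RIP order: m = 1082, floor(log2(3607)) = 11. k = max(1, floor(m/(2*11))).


floor(log2(3607)) = 11.
2*11 = 22.
m/(2*floor(log2(n))) = 1082/22 ≈ 49.1818.
floor = 49.
k = max(1, 49) = 49.

49


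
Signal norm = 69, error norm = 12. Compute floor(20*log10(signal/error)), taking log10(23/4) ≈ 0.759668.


||x||/||e|| = 69/12 = 23/4.
log10(23/4) ≈ 0.759668.
20*log10(||x||/||e||) ≈ 20*0.759668 = 15.19336.
floor(15.19336) = 15.

15


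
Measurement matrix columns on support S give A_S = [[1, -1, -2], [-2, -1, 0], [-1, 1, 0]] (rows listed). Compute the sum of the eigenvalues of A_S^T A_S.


Sum of eigenvalues of A_S^T A_S = trace(A_S^T A_S) = sum of squared column norms of A_S.
A_S^T A_S diagonal: [6, 3, 4].
trace = 6 + 3 + 4 = 13.

13


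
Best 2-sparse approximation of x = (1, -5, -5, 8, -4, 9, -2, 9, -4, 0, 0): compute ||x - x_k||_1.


Sorted |x_i| descending: [9, 9, 8, 5, 5, 4, 4, 2, 1, 0, 0]
Keep top 2: [9, 9]
Tail entries: [8, 5, 5, 4, 4, 2, 1, 0, 0]
L1 error = sum of tail = 29.

29


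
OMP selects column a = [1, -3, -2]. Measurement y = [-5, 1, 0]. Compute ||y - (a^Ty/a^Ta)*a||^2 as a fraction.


a^T a = 14.
a^T y = -8.
coeff = -8/14 = -4/7.
||r||^2 = 150/7.

150/7


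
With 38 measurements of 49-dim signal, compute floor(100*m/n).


100*m/n = 100*38/49 ≈ 77.551.
floor = 77.

77


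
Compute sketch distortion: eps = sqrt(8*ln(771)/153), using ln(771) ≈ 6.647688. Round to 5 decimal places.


ln(771) ≈ 6.647688.
8*ln(N)/m ≈ 8*6.647688/153 ≈ 0.34759153.
eps = sqrt(0.34759153) ≈ 0.5895689 ≈ 0.58957.

0.58957


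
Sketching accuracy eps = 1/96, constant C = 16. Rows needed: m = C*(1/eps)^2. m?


1/eps = 96.
(1/eps)^2 = 9216.
m = 16*9216 = 147456.

147456


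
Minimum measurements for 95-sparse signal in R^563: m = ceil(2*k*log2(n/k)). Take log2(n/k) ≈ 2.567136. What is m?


log2(n/k) = log2(563/95) ≈ 2.567136.
2*k*log2(n/k) ≈ 2*95*2.567136 = 487.75584.
m = ceil(487.75584) = 488.

488


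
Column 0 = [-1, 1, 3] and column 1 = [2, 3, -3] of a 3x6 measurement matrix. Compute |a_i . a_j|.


Inner product: -1*2 + 1*3 + 3*-3
Products: [-2, 3, -9]
Sum = -8.
|dot| = 8.

8


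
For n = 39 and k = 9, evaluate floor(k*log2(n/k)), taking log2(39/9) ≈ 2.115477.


log2(n/k) = log2(39/9) ≈ 2.115477.
k*log2(n/k) ≈ 9*2.115477 = 19.039293.
floor(19.039293) = 19.

19


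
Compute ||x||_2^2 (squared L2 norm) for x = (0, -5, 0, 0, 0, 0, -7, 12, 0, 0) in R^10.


Non-zero entries: [(1, -5), (6, -7), (7, 12)]
Squares: [25, 49, 144]
||x||_2^2 = sum = 218.

218


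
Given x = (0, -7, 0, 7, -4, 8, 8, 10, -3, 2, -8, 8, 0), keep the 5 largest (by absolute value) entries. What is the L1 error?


Sorted |x_i| descending: [10, 8, 8, 8, 8, 7, 7, 4, 3, 2, 0, 0, 0]
Keep top 5: [10, 8, 8, 8, 8]
Tail entries: [7, 7, 4, 3, 2, 0, 0, 0]
L1 error = sum of tail = 23.

23


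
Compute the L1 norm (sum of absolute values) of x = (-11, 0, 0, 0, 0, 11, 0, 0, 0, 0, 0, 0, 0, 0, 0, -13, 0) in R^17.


Non-zero entries: [(0, -11), (5, 11), (15, -13)]
Absolute values: [11, 11, 13]
||x||_1 = sum = 35.

35


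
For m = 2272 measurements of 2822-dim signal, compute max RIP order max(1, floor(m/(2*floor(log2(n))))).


floor(log2(2822)) = 11.
2*11 = 22.
m/(2*floor(log2(n))) = 2272/22 ≈ 103.2727.
floor = 103.
k = max(1, 103) = 103.

103


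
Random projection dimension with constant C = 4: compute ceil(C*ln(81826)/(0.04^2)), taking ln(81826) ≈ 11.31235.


ln(81826) ≈ 11.31235.
eps^2 = 0.04^2 = 0.0016.
C*ln(N)/eps^2 ≈ 4*11.31235/0.0016 ≈ 28280.875.
m = ceil(28280.875) = 28281.

28281


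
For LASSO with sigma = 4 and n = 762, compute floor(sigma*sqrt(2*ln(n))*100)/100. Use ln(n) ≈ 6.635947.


ln(762) ≈ 6.635947.
2*ln(n) ≈ 13.271894.
sqrt(2*ln(n)) ≈ sqrt(13.271894) ≈ 3.643061.
lambda ≈ 4*3.643061 = 14.572244.
floor(lambda*100)/100 = 14.57.

14.57


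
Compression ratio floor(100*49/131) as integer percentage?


100*m/n = 100*49/131 ≈ 37.4046.
floor = 37.

37


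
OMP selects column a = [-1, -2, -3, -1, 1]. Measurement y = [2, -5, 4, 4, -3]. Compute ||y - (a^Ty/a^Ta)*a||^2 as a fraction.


a^T a = 16.
a^T y = -11.
coeff = -11/16 = -11/16.
||r||^2 = 999/16.

999/16


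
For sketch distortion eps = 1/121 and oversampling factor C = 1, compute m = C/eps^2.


1/eps = 121.
(1/eps)^2 = 14641.
m = 1*14641 = 14641.

14641


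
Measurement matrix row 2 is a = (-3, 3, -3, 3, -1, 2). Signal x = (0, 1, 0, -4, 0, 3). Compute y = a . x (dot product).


Non-zero terms: ['3*1', '3*-4', '2*3']
Products: [3, -12, 6]
y = sum = -3.

-3


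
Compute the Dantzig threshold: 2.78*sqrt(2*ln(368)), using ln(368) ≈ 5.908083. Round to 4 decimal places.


ln(368) ≈ 5.908083.
2*ln(n) ≈ 11.816166.
sqrt(2*ln(n)) ≈ sqrt(11.816166) ≈ 3.437465.
threshold ≈ 2.78*3.437465 = 9.5561527 ≈ 9.5562.

9.5562


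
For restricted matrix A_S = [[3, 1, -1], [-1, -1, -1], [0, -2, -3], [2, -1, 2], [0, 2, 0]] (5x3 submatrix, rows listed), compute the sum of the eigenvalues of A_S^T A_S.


Sum of eigenvalues of A_S^T A_S = trace(A_S^T A_S) = sum of squared column norms of A_S.
A_S^T A_S diagonal: [14, 11, 15].
trace = 14 + 11 + 15 = 40.

40


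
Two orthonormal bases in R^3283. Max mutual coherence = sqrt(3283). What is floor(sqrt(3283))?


57^2 = 3249 <= 3283 < 3364 = 58^2, so 57 <= sqrt(3283) < 58.
floor(sqrt(3283)) = 57.

57


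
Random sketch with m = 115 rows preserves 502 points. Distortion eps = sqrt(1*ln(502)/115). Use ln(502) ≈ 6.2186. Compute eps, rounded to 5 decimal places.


ln(502) ≈ 6.2186.
1*ln(N)/m ≈ 1*6.2186/115 ≈ 0.05407478.
eps = sqrt(0.05407478) ≈ 0.2325398 ≈ 0.23254.

0.23254


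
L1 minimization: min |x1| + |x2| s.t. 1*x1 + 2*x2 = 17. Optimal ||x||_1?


Axis intercepts:
  x1 = 17, x2 = 0: L1 = 17
  x1 = 0, x2 = 17/2: L1 = 17/2
x* = (0, 17/2)
||x*||_1 = 17/2.

17/2


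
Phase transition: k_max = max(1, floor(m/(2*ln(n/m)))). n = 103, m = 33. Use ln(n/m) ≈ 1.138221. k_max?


n/m = 103/33.
ln(n/m) ≈ 1.138221.
2*ln(n/m) ≈ 2.276442.
m/(2*ln(n/m)) ≈ 33/2.276442 ≈ 14.4963.
floor = 14.
k_max = max(1, 14) = 14.

14


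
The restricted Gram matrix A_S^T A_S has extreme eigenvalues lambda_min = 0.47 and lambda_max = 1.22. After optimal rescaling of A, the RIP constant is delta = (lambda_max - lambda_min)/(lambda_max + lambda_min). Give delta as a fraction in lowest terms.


lambda_max - lambda_min = 1.22 - 0.47 = 0.75.
lambda_max + lambda_min = 1.22 + 0.47 = 1.69.
delta = 0.75/1.69 = 75/169.

75/169


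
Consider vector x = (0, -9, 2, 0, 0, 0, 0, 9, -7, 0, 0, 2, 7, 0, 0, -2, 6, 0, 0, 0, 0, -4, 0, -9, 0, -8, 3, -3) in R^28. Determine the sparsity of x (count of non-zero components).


Non-zero positions: [1, 2, 7, 8, 11, 12, 15, 16, 21, 23, 25, 26, 27].
Sparsity = 13.

13


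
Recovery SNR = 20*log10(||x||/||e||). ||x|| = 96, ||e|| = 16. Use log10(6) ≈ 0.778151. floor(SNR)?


||x||/||e|| = 96/16 = 6.
log10(6) ≈ 0.778151.
20*log10(||x||/||e||) ≈ 20*0.778151 = 15.56302.
floor(15.56302) = 15.

15


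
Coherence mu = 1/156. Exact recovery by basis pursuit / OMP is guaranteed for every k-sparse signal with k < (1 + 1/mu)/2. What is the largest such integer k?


1/mu = 156.
1 + 1/mu = 157.
(1 + 1/mu)/2 = 78.5 is not an integer, so k_max = floor(78.5) = 78.

78


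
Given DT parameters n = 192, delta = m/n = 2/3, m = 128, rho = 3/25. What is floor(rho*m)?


m = 2/3*192 = 128.
rho = 3/25.
rho*m = 3/25*128 = 15.36.
k = floor(15.36) = 15.

15


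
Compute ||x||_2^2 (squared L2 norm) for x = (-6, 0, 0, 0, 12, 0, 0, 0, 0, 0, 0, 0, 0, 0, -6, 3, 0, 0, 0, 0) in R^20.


Non-zero entries: [(0, -6), (4, 12), (14, -6), (15, 3)]
Squares: [36, 144, 36, 9]
||x||_2^2 = sum = 225.

225


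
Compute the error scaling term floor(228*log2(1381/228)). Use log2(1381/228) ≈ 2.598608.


log2(n/k) = log2(1381/228) ≈ 2.598608.
k*log2(n/k) ≈ 228*2.598608 = 592.482624.
floor(592.482624) = 592.

592


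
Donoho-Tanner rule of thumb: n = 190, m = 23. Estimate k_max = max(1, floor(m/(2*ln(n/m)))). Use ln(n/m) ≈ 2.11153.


n/m = 190/23.
ln(n/m) ≈ 2.11153.
2*ln(n/m) ≈ 4.22306.
m/(2*ln(n/m)) ≈ 23/4.22306 ≈ 5.4463.
floor = 5.
k_max = max(1, 5) = 5.

5


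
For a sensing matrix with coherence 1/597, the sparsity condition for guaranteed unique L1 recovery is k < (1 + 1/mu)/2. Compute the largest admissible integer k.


1/mu = 597.
1 + 1/mu = 598.
(1 + 1/mu)/2 = 299 is an integer and the inequality is strict, so k_max = 299 - 1 = 298.

298


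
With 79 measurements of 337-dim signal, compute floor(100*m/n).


100*m/n = 100*79/337 ≈ 23.4421.
floor = 23.

23


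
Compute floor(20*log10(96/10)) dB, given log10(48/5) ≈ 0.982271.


||x||/||e|| = 96/10 = 48/5.
log10(48/5) ≈ 0.982271.
20*log10(||x||/||e||) ≈ 20*0.982271 = 19.64542.
floor(19.64542) = 19.

19


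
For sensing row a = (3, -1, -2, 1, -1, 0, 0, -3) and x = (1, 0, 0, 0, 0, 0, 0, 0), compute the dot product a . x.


Non-zero terms: ['3*1']
Products: [3]
y = sum = 3.

3


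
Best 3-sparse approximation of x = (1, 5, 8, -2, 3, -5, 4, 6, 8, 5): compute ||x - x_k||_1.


Sorted |x_i| descending: [8, 8, 6, 5, 5, 5, 4, 3, 2, 1]
Keep top 3: [8, 8, 6]
Tail entries: [5, 5, 5, 4, 3, 2, 1]
L1 error = sum of tail = 25.

25


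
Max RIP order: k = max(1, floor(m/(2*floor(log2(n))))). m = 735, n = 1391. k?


floor(log2(1391)) = 10.
2*10 = 20.
m/(2*floor(log2(n))) = 735/20 ≈ 36.75.
floor = 36.
k = max(1, 36) = 36.

36


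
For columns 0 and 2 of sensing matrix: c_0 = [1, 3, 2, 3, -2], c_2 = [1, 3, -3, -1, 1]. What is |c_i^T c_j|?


Inner product: 1*1 + 3*3 + 2*-3 + 3*-1 + -2*1
Products: [1, 9, -6, -3, -2]
Sum = -1.
|dot| = 1.

1


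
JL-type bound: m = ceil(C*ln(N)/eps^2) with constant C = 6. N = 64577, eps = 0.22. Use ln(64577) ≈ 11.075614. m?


ln(64577) ≈ 11.075614.
eps^2 = 0.22^2 = 0.0484.
C*ln(N)/eps^2 ≈ 6*11.075614/0.0484 ≈ 1373.01.
m = ceil(1373.01) = 1374.

1374


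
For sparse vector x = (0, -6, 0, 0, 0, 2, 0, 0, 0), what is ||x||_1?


Non-zero entries: [(1, -6), (5, 2)]
Absolute values: [6, 2]
||x||_1 = sum = 8.

8


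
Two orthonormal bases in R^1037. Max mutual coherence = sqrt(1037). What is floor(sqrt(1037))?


32^2 = 1024 <= 1037 < 1089 = 33^2, so 32 <= sqrt(1037) < 33.
floor(sqrt(1037)) = 32.

32


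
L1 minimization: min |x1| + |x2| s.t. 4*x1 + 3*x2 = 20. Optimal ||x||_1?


Axis intercepts:
  x1 = 5, x2 = 0: L1 = 5
  x1 = 0, x2 = 20/3: L1 = 20/3
x* = (5, 0)
||x*||_1 = 5.

5


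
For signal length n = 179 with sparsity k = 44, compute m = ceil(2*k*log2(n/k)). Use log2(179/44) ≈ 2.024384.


log2(n/k) = log2(179/44) ≈ 2.024384.
2*k*log2(n/k) ≈ 2*44*2.024384 = 178.145792.
m = ceil(178.145792) = 179.

179


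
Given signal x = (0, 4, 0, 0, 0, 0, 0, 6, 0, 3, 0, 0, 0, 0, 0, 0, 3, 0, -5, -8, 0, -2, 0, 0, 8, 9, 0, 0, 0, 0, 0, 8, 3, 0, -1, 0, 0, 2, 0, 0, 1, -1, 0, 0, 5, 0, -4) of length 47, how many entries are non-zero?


Non-zero positions: [1, 7, 9, 16, 18, 19, 21, 24, 25, 31, 32, 34, 37, 40, 41, 44, 46].
Sparsity = 17.

17


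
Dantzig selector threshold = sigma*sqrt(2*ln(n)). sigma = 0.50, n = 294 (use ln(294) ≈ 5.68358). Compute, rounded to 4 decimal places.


ln(294) ≈ 5.68358.
2*ln(n) ≈ 11.36716.
sqrt(2*ln(n)) ≈ sqrt(11.36716) ≈ 3.371522.
threshold ≈ 0.50*3.371522 = 1.685761 ≈ 1.6858.

1.6858


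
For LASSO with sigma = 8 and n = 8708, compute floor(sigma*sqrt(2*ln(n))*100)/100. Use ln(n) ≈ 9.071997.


ln(8708) ≈ 9.071997.
2*ln(n) ≈ 18.143994.
sqrt(2*ln(n)) ≈ sqrt(18.143994) ≈ 4.259577.
lambda ≈ 8*4.259577 = 34.076616.
floor(lambda*100)/100 = 34.07.

34.07


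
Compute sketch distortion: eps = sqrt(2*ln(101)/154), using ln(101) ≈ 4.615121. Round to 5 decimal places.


ln(101) ≈ 4.615121.
2*ln(N)/m ≈ 2*4.615121/154 ≈ 0.05993664.
eps = sqrt(0.05993664) ≈ 0.2448196 ≈ 0.24482.

0.24482
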